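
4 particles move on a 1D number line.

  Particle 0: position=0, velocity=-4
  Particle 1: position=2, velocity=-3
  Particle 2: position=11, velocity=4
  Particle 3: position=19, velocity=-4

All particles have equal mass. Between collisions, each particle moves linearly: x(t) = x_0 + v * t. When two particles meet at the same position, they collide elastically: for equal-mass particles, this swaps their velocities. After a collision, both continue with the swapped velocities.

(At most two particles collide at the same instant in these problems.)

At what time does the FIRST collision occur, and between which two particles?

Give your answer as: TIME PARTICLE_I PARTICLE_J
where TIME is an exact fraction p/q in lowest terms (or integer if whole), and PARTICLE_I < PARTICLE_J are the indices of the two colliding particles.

Pair (0,1): pos 0,2 vel -4,-3 -> not approaching (rel speed -1 <= 0)
Pair (1,2): pos 2,11 vel -3,4 -> not approaching (rel speed -7 <= 0)
Pair (2,3): pos 11,19 vel 4,-4 -> gap=8, closing at 8/unit, collide at t=1
Earliest collision: t=1 between 2 and 3

Answer: 1 2 3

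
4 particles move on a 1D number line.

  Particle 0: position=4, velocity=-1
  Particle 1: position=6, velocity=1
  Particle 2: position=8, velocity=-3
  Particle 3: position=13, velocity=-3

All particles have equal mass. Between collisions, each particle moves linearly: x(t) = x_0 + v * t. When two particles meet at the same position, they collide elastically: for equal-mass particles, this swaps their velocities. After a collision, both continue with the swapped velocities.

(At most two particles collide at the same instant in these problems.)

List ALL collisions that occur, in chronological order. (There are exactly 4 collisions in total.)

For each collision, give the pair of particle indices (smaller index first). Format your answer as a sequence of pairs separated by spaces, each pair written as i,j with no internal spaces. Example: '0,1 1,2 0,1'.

Collision at t=1/2: particles 1 and 2 swap velocities; positions: p0=7/2 p1=13/2 p2=13/2 p3=23/2; velocities now: v0=-1 v1=-3 v2=1 v3=-3
Collision at t=7/4: particles 2 and 3 swap velocities; positions: p0=9/4 p1=11/4 p2=31/4 p3=31/4; velocities now: v0=-1 v1=-3 v2=-3 v3=1
Collision at t=2: particles 0 and 1 swap velocities; positions: p0=2 p1=2 p2=7 p3=8; velocities now: v0=-3 v1=-1 v2=-3 v3=1
Collision at t=9/2: particles 1 and 2 swap velocities; positions: p0=-11/2 p1=-1/2 p2=-1/2 p3=21/2; velocities now: v0=-3 v1=-3 v2=-1 v3=1

Answer: 1,2 2,3 0,1 1,2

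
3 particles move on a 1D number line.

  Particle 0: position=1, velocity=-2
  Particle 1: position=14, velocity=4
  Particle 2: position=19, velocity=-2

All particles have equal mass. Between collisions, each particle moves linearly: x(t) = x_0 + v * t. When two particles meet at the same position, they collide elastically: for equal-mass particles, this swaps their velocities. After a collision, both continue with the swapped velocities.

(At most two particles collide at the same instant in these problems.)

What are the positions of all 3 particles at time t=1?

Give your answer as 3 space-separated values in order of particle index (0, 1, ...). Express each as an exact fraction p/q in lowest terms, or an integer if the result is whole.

Collision at t=5/6: particles 1 and 2 swap velocities; positions: p0=-2/3 p1=52/3 p2=52/3; velocities now: v0=-2 v1=-2 v2=4
Advance to t=1 (no further collisions before then); velocities: v0=-2 v1=-2 v2=4; positions = -1 17 18

Answer: -1 17 18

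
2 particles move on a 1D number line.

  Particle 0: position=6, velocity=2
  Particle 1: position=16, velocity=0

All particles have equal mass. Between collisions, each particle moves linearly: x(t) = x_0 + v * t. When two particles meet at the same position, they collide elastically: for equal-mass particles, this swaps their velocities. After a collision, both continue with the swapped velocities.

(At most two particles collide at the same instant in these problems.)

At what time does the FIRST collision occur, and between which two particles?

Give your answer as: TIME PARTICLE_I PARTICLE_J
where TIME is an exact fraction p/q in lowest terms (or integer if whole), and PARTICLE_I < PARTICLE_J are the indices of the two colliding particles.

Pair (0,1): pos 6,16 vel 2,0 -> gap=10, closing at 2/unit, collide at t=5
Earliest collision: t=5 between 0 and 1

Answer: 5 0 1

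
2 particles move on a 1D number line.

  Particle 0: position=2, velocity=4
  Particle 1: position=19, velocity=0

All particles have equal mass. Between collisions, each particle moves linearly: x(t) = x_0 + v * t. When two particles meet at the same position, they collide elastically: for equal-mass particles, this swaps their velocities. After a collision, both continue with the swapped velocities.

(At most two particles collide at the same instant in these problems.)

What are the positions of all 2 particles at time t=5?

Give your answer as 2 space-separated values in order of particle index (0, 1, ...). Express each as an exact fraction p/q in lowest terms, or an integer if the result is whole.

Answer: 19 22

Derivation:
Collision at t=17/4: particles 0 and 1 swap velocities; positions: p0=19 p1=19; velocities now: v0=0 v1=4
Advance to t=5 (no further collisions before then); velocities: v0=0 v1=4; positions = 19 22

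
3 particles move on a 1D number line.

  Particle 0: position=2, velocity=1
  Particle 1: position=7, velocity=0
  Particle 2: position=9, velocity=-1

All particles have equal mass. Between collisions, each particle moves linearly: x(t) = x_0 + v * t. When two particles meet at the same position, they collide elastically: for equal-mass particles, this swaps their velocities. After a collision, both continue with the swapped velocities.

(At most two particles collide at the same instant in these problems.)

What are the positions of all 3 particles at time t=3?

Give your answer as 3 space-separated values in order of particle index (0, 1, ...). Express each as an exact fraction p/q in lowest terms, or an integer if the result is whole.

Collision at t=2: particles 1 and 2 swap velocities; positions: p0=4 p1=7 p2=7; velocities now: v0=1 v1=-1 v2=0
Advance to t=3 (no further collisions before then); velocities: v0=1 v1=-1 v2=0; positions = 5 6 7

Answer: 5 6 7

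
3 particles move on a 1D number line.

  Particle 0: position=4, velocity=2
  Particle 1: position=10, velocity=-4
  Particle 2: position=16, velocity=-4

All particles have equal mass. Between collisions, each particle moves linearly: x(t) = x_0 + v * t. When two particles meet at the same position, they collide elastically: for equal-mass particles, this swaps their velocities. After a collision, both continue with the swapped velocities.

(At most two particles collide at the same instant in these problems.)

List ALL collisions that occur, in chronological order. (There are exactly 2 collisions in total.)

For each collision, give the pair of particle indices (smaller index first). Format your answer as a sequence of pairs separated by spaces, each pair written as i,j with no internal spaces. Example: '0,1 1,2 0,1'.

Collision at t=1: particles 0 and 1 swap velocities; positions: p0=6 p1=6 p2=12; velocities now: v0=-4 v1=2 v2=-4
Collision at t=2: particles 1 and 2 swap velocities; positions: p0=2 p1=8 p2=8; velocities now: v0=-4 v1=-4 v2=2

Answer: 0,1 1,2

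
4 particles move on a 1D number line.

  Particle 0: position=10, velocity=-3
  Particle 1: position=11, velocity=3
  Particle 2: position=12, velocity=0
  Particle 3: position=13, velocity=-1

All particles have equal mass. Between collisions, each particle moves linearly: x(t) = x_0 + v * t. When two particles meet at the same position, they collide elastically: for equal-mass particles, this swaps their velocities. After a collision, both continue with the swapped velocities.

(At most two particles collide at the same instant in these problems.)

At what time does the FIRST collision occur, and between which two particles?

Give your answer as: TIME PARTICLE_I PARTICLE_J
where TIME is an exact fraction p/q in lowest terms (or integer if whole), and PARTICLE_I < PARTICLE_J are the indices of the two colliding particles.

Answer: 1/3 1 2

Derivation:
Pair (0,1): pos 10,11 vel -3,3 -> not approaching (rel speed -6 <= 0)
Pair (1,2): pos 11,12 vel 3,0 -> gap=1, closing at 3/unit, collide at t=1/3
Pair (2,3): pos 12,13 vel 0,-1 -> gap=1, closing at 1/unit, collide at t=1
Earliest collision: t=1/3 between 1 and 2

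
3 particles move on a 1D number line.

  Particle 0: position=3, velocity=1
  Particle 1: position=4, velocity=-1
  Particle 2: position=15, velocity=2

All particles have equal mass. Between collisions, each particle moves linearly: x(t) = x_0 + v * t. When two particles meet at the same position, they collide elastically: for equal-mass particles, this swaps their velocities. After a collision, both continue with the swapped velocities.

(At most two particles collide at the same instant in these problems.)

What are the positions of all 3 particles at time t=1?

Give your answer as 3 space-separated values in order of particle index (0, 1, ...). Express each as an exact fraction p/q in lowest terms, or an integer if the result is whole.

Collision at t=1/2: particles 0 and 1 swap velocities; positions: p0=7/2 p1=7/2 p2=16; velocities now: v0=-1 v1=1 v2=2
Advance to t=1 (no further collisions before then); velocities: v0=-1 v1=1 v2=2; positions = 3 4 17

Answer: 3 4 17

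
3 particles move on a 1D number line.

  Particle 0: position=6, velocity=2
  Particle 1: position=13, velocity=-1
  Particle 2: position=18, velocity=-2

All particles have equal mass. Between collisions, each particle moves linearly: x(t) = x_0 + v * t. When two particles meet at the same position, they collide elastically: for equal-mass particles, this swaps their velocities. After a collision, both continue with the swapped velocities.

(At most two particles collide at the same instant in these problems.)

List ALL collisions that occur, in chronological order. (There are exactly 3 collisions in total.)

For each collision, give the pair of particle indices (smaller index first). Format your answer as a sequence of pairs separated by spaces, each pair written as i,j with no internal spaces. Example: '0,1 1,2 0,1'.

Answer: 0,1 1,2 0,1

Derivation:
Collision at t=7/3: particles 0 and 1 swap velocities; positions: p0=32/3 p1=32/3 p2=40/3; velocities now: v0=-1 v1=2 v2=-2
Collision at t=3: particles 1 and 2 swap velocities; positions: p0=10 p1=12 p2=12; velocities now: v0=-1 v1=-2 v2=2
Collision at t=5: particles 0 and 1 swap velocities; positions: p0=8 p1=8 p2=16; velocities now: v0=-2 v1=-1 v2=2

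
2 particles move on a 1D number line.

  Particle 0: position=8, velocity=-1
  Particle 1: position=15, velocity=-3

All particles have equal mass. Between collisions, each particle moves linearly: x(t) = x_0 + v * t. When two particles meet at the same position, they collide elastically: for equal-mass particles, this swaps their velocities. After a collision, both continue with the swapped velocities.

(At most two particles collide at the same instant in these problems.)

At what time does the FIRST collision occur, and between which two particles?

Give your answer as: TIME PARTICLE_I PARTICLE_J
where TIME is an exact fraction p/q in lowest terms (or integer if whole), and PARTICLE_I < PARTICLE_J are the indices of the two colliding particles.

Answer: 7/2 0 1

Derivation:
Pair (0,1): pos 8,15 vel -1,-3 -> gap=7, closing at 2/unit, collide at t=7/2
Earliest collision: t=7/2 between 0 and 1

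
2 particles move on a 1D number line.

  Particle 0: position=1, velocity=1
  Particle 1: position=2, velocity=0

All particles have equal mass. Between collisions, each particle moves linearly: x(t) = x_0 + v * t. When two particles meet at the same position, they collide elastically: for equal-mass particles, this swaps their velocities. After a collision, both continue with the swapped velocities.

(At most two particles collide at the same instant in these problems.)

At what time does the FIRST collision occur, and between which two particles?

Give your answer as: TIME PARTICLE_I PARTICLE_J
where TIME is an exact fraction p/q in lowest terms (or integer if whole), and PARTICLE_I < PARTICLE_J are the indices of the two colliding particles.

Pair (0,1): pos 1,2 vel 1,0 -> gap=1, closing at 1/unit, collide at t=1
Earliest collision: t=1 between 0 and 1

Answer: 1 0 1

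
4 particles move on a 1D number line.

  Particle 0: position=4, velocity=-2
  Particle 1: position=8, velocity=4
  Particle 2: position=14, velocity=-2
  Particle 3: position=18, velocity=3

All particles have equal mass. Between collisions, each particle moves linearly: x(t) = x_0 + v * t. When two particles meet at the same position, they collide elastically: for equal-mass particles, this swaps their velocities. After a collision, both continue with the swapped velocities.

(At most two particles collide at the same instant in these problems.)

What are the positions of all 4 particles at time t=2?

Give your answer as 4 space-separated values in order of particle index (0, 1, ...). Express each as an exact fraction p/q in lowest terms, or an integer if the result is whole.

Answer: 0 10 16 24

Derivation:
Collision at t=1: particles 1 and 2 swap velocities; positions: p0=2 p1=12 p2=12 p3=21; velocities now: v0=-2 v1=-2 v2=4 v3=3
Advance to t=2 (no further collisions before then); velocities: v0=-2 v1=-2 v2=4 v3=3; positions = 0 10 16 24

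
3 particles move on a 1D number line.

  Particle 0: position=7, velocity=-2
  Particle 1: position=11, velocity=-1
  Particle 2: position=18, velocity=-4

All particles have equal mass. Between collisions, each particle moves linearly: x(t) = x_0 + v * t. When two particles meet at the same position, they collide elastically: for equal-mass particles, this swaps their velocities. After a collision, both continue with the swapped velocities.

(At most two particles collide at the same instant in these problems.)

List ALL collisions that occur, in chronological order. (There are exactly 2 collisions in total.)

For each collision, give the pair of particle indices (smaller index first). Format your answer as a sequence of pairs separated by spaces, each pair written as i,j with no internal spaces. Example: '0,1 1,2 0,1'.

Collision at t=7/3: particles 1 and 2 swap velocities; positions: p0=7/3 p1=26/3 p2=26/3; velocities now: v0=-2 v1=-4 v2=-1
Collision at t=11/2: particles 0 and 1 swap velocities; positions: p0=-4 p1=-4 p2=11/2; velocities now: v0=-4 v1=-2 v2=-1

Answer: 1,2 0,1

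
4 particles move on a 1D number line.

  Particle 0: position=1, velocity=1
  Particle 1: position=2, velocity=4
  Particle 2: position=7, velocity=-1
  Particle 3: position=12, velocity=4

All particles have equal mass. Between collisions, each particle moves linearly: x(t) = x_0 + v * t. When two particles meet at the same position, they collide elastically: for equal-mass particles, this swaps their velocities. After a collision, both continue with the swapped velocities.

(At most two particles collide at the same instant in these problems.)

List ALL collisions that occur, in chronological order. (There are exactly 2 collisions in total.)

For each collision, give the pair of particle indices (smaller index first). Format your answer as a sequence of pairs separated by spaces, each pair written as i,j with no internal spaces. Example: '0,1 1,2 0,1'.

Answer: 1,2 0,1

Derivation:
Collision at t=1: particles 1 and 2 swap velocities; positions: p0=2 p1=6 p2=6 p3=16; velocities now: v0=1 v1=-1 v2=4 v3=4
Collision at t=3: particles 0 and 1 swap velocities; positions: p0=4 p1=4 p2=14 p3=24; velocities now: v0=-1 v1=1 v2=4 v3=4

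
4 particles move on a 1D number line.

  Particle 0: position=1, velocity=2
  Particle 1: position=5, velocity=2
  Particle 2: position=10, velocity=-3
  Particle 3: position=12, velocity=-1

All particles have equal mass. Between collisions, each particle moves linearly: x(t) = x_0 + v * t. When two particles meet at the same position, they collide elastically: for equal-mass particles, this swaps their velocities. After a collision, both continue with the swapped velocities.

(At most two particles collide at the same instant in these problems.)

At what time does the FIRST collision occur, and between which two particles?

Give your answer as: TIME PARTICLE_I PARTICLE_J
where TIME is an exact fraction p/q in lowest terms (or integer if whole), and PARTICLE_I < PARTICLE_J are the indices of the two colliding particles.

Answer: 1 1 2

Derivation:
Pair (0,1): pos 1,5 vel 2,2 -> not approaching (rel speed 0 <= 0)
Pair (1,2): pos 5,10 vel 2,-3 -> gap=5, closing at 5/unit, collide at t=1
Pair (2,3): pos 10,12 vel -3,-1 -> not approaching (rel speed -2 <= 0)
Earliest collision: t=1 between 1 and 2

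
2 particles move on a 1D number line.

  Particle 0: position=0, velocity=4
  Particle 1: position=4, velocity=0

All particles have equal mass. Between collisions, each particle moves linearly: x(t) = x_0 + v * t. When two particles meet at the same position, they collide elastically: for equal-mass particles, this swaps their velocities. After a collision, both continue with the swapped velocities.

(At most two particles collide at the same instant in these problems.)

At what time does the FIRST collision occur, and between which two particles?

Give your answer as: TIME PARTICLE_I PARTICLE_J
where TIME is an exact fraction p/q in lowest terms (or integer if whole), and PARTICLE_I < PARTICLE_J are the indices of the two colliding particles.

Pair (0,1): pos 0,4 vel 4,0 -> gap=4, closing at 4/unit, collide at t=1
Earliest collision: t=1 between 0 and 1

Answer: 1 0 1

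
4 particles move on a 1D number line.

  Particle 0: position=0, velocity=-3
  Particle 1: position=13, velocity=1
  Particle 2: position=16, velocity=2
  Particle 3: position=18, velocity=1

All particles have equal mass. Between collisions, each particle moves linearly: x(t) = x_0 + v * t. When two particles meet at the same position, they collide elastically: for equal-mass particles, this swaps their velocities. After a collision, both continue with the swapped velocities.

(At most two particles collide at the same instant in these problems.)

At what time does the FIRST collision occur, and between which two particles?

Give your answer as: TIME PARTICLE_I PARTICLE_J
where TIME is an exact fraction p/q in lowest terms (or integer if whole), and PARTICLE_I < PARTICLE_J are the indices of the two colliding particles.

Answer: 2 2 3

Derivation:
Pair (0,1): pos 0,13 vel -3,1 -> not approaching (rel speed -4 <= 0)
Pair (1,2): pos 13,16 vel 1,2 -> not approaching (rel speed -1 <= 0)
Pair (2,3): pos 16,18 vel 2,1 -> gap=2, closing at 1/unit, collide at t=2
Earliest collision: t=2 between 2 and 3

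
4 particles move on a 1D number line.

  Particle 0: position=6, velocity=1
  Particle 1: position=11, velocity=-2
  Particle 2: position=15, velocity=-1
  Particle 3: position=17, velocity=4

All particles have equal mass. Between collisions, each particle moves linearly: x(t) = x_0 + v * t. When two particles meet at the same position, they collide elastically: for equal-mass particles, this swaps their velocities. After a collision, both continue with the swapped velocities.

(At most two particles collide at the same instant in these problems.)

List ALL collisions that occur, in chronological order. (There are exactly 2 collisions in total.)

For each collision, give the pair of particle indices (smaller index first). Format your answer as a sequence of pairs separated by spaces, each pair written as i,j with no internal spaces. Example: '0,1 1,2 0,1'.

Answer: 0,1 1,2

Derivation:
Collision at t=5/3: particles 0 and 1 swap velocities; positions: p0=23/3 p1=23/3 p2=40/3 p3=71/3; velocities now: v0=-2 v1=1 v2=-1 v3=4
Collision at t=9/2: particles 1 and 2 swap velocities; positions: p0=2 p1=21/2 p2=21/2 p3=35; velocities now: v0=-2 v1=-1 v2=1 v3=4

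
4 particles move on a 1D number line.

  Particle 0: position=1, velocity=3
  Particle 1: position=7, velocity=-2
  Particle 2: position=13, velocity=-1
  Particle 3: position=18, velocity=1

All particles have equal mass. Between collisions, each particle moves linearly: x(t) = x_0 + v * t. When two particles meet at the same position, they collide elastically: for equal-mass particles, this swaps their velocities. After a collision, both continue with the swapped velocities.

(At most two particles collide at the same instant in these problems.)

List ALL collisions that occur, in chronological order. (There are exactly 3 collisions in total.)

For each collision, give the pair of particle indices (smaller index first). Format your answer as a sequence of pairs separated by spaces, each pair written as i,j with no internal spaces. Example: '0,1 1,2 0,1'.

Answer: 0,1 1,2 2,3

Derivation:
Collision at t=6/5: particles 0 and 1 swap velocities; positions: p0=23/5 p1=23/5 p2=59/5 p3=96/5; velocities now: v0=-2 v1=3 v2=-1 v3=1
Collision at t=3: particles 1 and 2 swap velocities; positions: p0=1 p1=10 p2=10 p3=21; velocities now: v0=-2 v1=-1 v2=3 v3=1
Collision at t=17/2: particles 2 and 3 swap velocities; positions: p0=-10 p1=9/2 p2=53/2 p3=53/2; velocities now: v0=-2 v1=-1 v2=1 v3=3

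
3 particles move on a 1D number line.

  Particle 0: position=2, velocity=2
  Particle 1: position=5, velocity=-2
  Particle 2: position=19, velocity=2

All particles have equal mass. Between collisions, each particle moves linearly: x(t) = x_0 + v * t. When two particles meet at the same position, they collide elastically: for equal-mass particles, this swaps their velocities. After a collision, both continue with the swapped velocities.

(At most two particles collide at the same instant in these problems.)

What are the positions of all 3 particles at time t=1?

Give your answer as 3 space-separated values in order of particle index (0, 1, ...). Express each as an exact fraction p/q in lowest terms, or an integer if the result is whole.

Answer: 3 4 21

Derivation:
Collision at t=3/4: particles 0 and 1 swap velocities; positions: p0=7/2 p1=7/2 p2=41/2; velocities now: v0=-2 v1=2 v2=2
Advance to t=1 (no further collisions before then); velocities: v0=-2 v1=2 v2=2; positions = 3 4 21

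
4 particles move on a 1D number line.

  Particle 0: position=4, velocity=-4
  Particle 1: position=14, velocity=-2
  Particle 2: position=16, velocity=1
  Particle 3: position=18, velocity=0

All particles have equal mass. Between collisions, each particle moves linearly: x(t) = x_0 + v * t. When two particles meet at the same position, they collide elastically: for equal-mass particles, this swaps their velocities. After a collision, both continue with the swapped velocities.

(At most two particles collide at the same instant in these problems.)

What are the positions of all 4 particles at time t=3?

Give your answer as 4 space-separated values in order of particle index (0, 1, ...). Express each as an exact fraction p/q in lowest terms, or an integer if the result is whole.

Collision at t=2: particles 2 and 3 swap velocities; positions: p0=-4 p1=10 p2=18 p3=18; velocities now: v0=-4 v1=-2 v2=0 v3=1
Advance to t=3 (no further collisions before then); velocities: v0=-4 v1=-2 v2=0 v3=1; positions = -8 8 18 19

Answer: -8 8 18 19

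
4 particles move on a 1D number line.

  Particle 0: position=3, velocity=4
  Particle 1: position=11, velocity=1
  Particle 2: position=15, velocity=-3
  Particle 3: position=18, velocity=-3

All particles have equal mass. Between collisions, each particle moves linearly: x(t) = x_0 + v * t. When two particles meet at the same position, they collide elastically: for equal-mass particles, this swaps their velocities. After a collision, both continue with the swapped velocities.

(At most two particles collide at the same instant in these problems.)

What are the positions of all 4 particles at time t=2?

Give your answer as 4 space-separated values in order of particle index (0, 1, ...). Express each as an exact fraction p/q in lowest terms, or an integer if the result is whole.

Collision at t=1: particles 1 and 2 swap velocities; positions: p0=7 p1=12 p2=12 p3=15; velocities now: v0=4 v1=-3 v2=1 v3=-3
Collision at t=12/7: particles 0 and 1 swap velocities; positions: p0=69/7 p1=69/7 p2=89/7 p3=90/7; velocities now: v0=-3 v1=4 v2=1 v3=-3
Collision at t=7/4: particles 2 and 3 swap velocities; positions: p0=39/4 p1=10 p2=51/4 p3=51/4; velocities now: v0=-3 v1=4 v2=-3 v3=1
Advance to t=2 (no further collisions before then); velocities: v0=-3 v1=4 v2=-3 v3=1; positions = 9 11 12 13

Answer: 9 11 12 13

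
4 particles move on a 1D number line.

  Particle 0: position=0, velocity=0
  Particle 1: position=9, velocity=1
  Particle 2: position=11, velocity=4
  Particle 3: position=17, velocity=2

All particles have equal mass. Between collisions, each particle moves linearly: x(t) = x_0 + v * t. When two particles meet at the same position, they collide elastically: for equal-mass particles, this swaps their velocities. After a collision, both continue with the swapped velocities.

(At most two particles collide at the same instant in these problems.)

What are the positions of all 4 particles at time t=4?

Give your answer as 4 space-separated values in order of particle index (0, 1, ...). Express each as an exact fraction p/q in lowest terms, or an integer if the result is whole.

Collision at t=3: particles 2 and 3 swap velocities; positions: p0=0 p1=12 p2=23 p3=23; velocities now: v0=0 v1=1 v2=2 v3=4
Advance to t=4 (no further collisions before then); velocities: v0=0 v1=1 v2=2 v3=4; positions = 0 13 25 27

Answer: 0 13 25 27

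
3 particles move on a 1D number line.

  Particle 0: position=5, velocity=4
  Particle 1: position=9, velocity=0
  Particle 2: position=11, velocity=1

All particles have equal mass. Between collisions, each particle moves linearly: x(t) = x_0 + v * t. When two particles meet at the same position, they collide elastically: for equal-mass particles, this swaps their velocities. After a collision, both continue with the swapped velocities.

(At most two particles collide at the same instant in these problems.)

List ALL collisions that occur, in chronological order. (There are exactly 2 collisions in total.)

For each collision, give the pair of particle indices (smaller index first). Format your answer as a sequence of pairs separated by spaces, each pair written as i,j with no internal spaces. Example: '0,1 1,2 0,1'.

Answer: 0,1 1,2

Derivation:
Collision at t=1: particles 0 and 1 swap velocities; positions: p0=9 p1=9 p2=12; velocities now: v0=0 v1=4 v2=1
Collision at t=2: particles 1 and 2 swap velocities; positions: p0=9 p1=13 p2=13; velocities now: v0=0 v1=1 v2=4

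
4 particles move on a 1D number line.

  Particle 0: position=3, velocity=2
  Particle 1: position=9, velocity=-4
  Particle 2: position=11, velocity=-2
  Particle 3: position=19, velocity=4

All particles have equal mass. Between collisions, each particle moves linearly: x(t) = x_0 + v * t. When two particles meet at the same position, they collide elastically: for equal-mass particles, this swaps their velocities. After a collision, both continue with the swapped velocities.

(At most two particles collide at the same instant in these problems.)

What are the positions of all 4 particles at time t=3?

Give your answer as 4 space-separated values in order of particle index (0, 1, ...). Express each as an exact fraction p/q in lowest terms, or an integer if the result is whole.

Collision at t=1: particles 0 and 1 swap velocities; positions: p0=5 p1=5 p2=9 p3=23; velocities now: v0=-4 v1=2 v2=-2 v3=4
Collision at t=2: particles 1 and 2 swap velocities; positions: p0=1 p1=7 p2=7 p3=27; velocities now: v0=-4 v1=-2 v2=2 v3=4
Advance to t=3 (no further collisions before then); velocities: v0=-4 v1=-2 v2=2 v3=4; positions = -3 5 9 31

Answer: -3 5 9 31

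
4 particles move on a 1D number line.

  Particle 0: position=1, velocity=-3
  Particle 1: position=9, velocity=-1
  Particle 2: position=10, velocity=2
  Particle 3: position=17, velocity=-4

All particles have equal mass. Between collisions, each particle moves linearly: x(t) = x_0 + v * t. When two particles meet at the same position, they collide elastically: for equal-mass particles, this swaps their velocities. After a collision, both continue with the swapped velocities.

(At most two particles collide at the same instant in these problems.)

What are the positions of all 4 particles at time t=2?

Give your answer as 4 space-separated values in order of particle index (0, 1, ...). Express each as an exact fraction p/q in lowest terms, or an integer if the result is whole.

Collision at t=7/6: particles 2 and 3 swap velocities; positions: p0=-5/2 p1=47/6 p2=37/3 p3=37/3; velocities now: v0=-3 v1=-1 v2=-4 v3=2
Advance to t=2 (no further collisions before then); velocities: v0=-3 v1=-1 v2=-4 v3=2; positions = -5 7 9 14

Answer: -5 7 9 14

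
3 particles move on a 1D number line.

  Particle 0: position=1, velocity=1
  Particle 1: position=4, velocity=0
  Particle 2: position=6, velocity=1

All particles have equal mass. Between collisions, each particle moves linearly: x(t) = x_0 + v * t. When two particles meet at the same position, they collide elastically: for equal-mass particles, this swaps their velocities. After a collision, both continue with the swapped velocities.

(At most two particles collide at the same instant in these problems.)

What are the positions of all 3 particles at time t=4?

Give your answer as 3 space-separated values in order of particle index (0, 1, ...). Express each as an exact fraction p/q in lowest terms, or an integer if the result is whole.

Answer: 4 5 10

Derivation:
Collision at t=3: particles 0 and 1 swap velocities; positions: p0=4 p1=4 p2=9; velocities now: v0=0 v1=1 v2=1
Advance to t=4 (no further collisions before then); velocities: v0=0 v1=1 v2=1; positions = 4 5 10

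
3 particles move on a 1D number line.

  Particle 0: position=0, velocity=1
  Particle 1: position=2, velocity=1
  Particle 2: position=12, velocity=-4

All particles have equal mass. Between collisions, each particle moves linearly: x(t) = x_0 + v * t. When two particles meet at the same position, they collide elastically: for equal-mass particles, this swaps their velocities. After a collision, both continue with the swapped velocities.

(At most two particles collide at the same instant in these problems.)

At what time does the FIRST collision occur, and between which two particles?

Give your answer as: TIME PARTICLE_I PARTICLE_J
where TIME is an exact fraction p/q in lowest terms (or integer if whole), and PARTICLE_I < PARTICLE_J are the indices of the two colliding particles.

Pair (0,1): pos 0,2 vel 1,1 -> not approaching (rel speed 0 <= 0)
Pair (1,2): pos 2,12 vel 1,-4 -> gap=10, closing at 5/unit, collide at t=2
Earliest collision: t=2 between 1 and 2

Answer: 2 1 2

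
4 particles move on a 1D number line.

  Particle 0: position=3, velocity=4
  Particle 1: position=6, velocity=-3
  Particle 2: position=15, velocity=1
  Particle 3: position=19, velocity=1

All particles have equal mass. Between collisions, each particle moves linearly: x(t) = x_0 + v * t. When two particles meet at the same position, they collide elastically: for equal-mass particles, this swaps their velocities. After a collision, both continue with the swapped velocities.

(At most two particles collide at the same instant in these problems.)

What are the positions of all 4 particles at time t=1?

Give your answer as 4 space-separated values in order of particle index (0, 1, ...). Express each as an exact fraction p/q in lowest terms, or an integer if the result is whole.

Answer: 3 7 16 20

Derivation:
Collision at t=3/7: particles 0 and 1 swap velocities; positions: p0=33/7 p1=33/7 p2=108/7 p3=136/7; velocities now: v0=-3 v1=4 v2=1 v3=1
Advance to t=1 (no further collisions before then); velocities: v0=-3 v1=4 v2=1 v3=1; positions = 3 7 16 20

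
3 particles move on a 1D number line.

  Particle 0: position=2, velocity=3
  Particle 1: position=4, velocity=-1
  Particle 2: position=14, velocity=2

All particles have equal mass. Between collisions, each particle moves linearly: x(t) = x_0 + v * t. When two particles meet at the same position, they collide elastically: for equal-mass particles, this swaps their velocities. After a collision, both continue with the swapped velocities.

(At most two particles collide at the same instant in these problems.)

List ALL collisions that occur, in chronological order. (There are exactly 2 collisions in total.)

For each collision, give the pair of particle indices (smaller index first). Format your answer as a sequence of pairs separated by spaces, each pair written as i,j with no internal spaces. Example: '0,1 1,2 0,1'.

Collision at t=1/2: particles 0 and 1 swap velocities; positions: p0=7/2 p1=7/2 p2=15; velocities now: v0=-1 v1=3 v2=2
Collision at t=12: particles 1 and 2 swap velocities; positions: p0=-8 p1=38 p2=38; velocities now: v0=-1 v1=2 v2=3

Answer: 0,1 1,2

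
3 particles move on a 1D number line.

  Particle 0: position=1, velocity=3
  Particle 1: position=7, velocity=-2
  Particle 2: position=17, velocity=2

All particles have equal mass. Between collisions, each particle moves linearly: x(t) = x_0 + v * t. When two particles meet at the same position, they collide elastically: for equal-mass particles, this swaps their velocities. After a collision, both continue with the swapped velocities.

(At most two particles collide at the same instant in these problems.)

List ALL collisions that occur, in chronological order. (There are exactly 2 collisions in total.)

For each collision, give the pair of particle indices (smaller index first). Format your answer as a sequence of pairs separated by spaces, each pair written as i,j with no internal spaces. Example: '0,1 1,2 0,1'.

Answer: 0,1 1,2

Derivation:
Collision at t=6/5: particles 0 and 1 swap velocities; positions: p0=23/5 p1=23/5 p2=97/5; velocities now: v0=-2 v1=3 v2=2
Collision at t=16: particles 1 and 2 swap velocities; positions: p0=-25 p1=49 p2=49; velocities now: v0=-2 v1=2 v2=3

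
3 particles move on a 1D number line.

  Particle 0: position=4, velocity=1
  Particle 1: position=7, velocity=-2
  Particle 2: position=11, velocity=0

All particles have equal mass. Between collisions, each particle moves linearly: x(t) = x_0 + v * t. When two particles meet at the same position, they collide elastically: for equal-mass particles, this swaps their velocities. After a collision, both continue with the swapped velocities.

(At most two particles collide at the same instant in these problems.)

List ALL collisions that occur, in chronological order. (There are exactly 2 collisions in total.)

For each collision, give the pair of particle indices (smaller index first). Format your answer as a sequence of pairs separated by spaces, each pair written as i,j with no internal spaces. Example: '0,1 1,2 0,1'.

Collision at t=1: particles 0 and 1 swap velocities; positions: p0=5 p1=5 p2=11; velocities now: v0=-2 v1=1 v2=0
Collision at t=7: particles 1 and 2 swap velocities; positions: p0=-7 p1=11 p2=11; velocities now: v0=-2 v1=0 v2=1

Answer: 0,1 1,2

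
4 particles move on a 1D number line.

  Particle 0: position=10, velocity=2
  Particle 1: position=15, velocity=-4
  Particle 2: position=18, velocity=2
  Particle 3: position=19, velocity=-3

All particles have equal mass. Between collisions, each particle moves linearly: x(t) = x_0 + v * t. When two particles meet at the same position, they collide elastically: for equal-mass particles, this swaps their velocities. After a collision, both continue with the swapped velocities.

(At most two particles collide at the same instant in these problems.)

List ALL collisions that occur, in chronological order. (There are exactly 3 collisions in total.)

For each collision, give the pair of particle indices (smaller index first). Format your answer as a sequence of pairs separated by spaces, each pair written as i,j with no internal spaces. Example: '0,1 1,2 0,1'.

Answer: 2,3 0,1 1,2

Derivation:
Collision at t=1/5: particles 2 and 3 swap velocities; positions: p0=52/5 p1=71/5 p2=92/5 p3=92/5; velocities now: v0=2 v1=-4 v2=-3 v3=2
Collision at t=5/6: particles 0 and 1 swap velocities; positions: p0=35/3 p1=35/3 p2=33/2 p3=59/3; velocities now: v0=-4 v1=2 v2=-3 v3=2
Collision at t=9/5: particles 1 and 2 swap velocities; positions: p0=39/5 p1=68/5 p2=68/5 p3=108/5; velocities now: v0=-4 v1=-3 v2=2 v3=2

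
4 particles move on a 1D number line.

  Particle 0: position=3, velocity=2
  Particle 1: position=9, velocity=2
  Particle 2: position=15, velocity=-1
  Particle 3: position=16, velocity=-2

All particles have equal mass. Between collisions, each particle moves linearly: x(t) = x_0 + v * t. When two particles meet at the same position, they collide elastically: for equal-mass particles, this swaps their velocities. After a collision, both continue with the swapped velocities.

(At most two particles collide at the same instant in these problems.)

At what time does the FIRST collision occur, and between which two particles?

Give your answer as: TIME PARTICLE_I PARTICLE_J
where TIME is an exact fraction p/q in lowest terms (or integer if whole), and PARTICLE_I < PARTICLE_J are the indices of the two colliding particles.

Answer: 1 2 3

Derivation:
Pair (0,1): pos 3,9 vel 2,2 -> not approaching (rel speed 0 <= 0)
Pair (1,2): pos 9,15 vel 2,-1 -> gap=6, closing at 3/unit, collide at t=2
Pair (2,3): pos 15,16 vel -1,-2 -> gap=1, closing at 1/unit, collide at t=1
Earliest collision: t=1 between 2 and 3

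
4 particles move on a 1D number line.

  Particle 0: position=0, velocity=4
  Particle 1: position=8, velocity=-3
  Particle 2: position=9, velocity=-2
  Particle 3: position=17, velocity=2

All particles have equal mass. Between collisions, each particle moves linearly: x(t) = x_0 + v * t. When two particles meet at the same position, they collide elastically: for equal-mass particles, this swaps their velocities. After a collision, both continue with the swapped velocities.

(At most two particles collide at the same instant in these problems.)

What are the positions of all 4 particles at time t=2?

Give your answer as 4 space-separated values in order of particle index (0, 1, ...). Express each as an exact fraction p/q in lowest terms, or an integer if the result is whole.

Answer: 2 5 8 21

Derivation:
Collision at t=8/7: particles 0 and 1 swap velocities; positions: p0=32/7 p1=32/7 p2=47/7 p3=135/7; velocities now: v0=-3 v1=4 v2=-2 v3=2
Collision at t=3/2: particles 1 and 2 swap velocities; positions: p0=7/2 p1=6 p2=6 p3=20; velocities now: v0=-3 v1=-2 v2=4 v3=2
Advance to t=2 (no further collisions before then); velocities: v0=-3 v1=-2 v2=4 v3=2; positions = 2 5 8 21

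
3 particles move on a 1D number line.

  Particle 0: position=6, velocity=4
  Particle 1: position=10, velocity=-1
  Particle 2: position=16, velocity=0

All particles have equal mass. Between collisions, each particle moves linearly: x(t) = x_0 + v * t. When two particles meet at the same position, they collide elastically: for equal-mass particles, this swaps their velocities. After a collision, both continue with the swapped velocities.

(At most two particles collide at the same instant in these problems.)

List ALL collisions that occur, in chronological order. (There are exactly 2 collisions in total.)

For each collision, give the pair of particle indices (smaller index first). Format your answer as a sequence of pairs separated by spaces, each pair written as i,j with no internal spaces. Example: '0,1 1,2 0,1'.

Answer: 0,1 1,2

Derivation:
Collision at t=4/5: particles 0 and 1 swap velocities; positions: p0=46/5 p1=46/5 p2=16; velocities now: v0=-1 v1=4 v2=0
Collision at t=5/2: particles 1 and 2 swap velocities; positions: p0=15/2 p1=16 p2=16; velocities now: v0=-1 v1=0 v2=4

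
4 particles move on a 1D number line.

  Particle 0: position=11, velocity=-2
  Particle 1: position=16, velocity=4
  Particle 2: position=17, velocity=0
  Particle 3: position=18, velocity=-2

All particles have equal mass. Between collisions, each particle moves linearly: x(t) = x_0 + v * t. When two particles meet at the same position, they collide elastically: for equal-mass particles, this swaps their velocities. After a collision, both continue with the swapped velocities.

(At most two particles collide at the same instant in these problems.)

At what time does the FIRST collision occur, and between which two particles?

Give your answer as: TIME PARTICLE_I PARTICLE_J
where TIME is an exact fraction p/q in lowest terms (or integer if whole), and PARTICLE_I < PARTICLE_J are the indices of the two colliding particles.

Answer: 1/4 1 2

Derivation:
Pair (0,1): pos 11,16 vel -2,4 -> not approaching (rel speed -6 <= 0)
Pair (1,2): pos 16,17 vel 4,0 -> gap=1, closing at 4/unit, collide at t=1/4
Pair (2,3): pos 17,18 vel 0,-2 -> gap=1, closing at 2/unit, collide at t=1/2
Earliest collision: t=1/4 between 1 and 2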